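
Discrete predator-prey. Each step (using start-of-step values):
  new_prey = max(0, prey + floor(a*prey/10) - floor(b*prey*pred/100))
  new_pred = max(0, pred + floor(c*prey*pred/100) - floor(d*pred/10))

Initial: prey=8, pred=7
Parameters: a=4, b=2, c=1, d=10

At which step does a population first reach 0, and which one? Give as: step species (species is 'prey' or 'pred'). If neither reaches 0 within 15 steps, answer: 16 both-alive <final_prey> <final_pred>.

Answer: 1 pred

Derivation:
Step 1: prey: 8+3-1=10; pred: 7+0-7=0
First extinction: pred at step 1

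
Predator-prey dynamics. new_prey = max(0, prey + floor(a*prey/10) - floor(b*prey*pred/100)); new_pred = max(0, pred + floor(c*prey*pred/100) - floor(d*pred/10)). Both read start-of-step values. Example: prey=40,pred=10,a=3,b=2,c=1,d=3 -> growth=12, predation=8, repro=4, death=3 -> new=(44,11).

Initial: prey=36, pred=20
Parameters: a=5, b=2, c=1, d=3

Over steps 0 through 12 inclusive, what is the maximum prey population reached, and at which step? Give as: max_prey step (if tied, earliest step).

Step 1: prey: 36+18-14=40; pred: 20+7-6=21
Step 2: prey: 40+20-16=44; pred: 21+8-6=23
Step 3: prey: 44+22-20=46; pred: 23+10-6=27
Step 4: prey: 46+23-24=45; pred: 27+12-8=31
Step 5: prey: 45+22-27=40; pred: 31+13-9=35
Step 6: prey: 40+20-28=32; pred: 35+14-10=39
Step 7: prey: 32+16-24=24; pred: 39+12-11=40
Step 8: prey: 24+12-19=17; pred: 40+9-12=37
Step 9: prey: 17+8-12=13; pred: 37+6-11=32
Step 10: prey: 13+6-8=11; pred: 32+4-9=27
Step 11: prey: 11+5-5=11; pred: 27+2-8=21
Step 12: prey: 11+5-4=12; pred: 21+2-6=17
Max prey = 46 at step 3

Answer: 46 3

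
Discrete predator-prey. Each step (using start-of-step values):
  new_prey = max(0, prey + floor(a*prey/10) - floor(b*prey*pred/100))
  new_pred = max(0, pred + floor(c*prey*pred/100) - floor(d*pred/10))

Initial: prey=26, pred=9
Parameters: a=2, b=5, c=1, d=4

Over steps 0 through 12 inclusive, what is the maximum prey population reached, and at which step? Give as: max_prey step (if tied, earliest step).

Answer: 32 12

Derivation:
Step 1: prey: 26+5-11=20; pred: 9+2-3=8
Step 2: prey: 20+4-8=16; pred: 8+1-3=6
Step 3: prey: 16+3-4=15; pred: 6+0-2=4
Step 4: prey: 15+3-3=15; pred: 4+0-1=3
Step 5: prey: 15+3-2=16; pred: 3+0-1=2
Step 6: prey: 16+3-1=18; pred: 2+0-0=2
Step 7: prey: 18+3-1=20; pred: 2+0-0=2
Step 8: prey: 20+4-2=22; pred: 2+0-0=2
Step 9: prey: 22+4-2=24; pred: 2+0-0=2
Step 10: prey: 24+4-2=26; pred: 2+0-0=2
Step 11: prey: 26+5-2=29; pred: 2+0-0=2
Step 12: prey: 29+5-2=32; pred: 2+0-0=2
Max prey = 32 at step 12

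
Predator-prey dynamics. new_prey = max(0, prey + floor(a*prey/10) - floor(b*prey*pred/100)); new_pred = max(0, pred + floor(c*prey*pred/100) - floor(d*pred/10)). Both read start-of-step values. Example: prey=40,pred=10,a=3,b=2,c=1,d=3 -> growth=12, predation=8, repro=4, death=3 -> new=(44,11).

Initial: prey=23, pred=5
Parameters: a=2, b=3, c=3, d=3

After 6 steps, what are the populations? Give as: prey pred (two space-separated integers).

Step 1: prey: 23+4-3=24; pred: 5+3-1=7
Step 2: prey: 24+4-5=23; pred: 7+5-2=10
Step 3: prey: 23+4-6=21; pred: 10+6-3=13
Step 4: prey: 21+4-8=17; pred: 13+8-3=18
Step 5: prey: 17+3-9=11; pred: 18+9-5=22
Step 6: prey: 11+2-7=6; pred: 22+7-6=23

Answer: 6 23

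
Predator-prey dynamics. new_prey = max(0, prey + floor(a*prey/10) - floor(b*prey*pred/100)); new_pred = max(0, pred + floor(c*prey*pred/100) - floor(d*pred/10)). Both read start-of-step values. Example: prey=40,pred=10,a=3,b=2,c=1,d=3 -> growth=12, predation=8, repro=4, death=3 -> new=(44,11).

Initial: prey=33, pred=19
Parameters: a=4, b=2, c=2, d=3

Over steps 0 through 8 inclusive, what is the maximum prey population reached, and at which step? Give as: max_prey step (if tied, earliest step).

Step 1: prey: 33+13-12=34; pred: 19+12-5=26
Step 2: prey: 34+13-17=30; pred: 26+17-7=36
Step 3: prey: 30+12-21=21; pred: 36+21-10=47
Step 4: prey: 21+8-19=10; pred: 47+19-14=52
Step 5: prey: 10+4-10=4; pred: 52+10-15=47
Step 6: prey: 4+1-3=2; pred: 47+3-14=36
Step 7: prey: 2+0-1=1; pred: 36+1-10=27
Step 8: prey: 1+0-0=1; pred: 27+0-8=19
Max prey = 34 at step 1

Answer: 34 1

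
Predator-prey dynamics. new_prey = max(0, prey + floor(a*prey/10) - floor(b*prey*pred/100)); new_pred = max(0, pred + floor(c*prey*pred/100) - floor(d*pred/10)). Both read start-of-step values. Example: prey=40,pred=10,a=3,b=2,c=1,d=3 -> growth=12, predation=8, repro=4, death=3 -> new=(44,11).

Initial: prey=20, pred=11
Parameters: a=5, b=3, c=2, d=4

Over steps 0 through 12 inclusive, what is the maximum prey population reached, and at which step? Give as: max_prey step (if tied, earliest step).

Step 1: prey: 20+10-6=24; pred: 11+4-4=11
Step 2: prey: 24+12-7=29; pred: 11+5-4=12
Step 3: prey: 29+14-10=33; pred: 12+6-4=14
Step 4: prey: 33+16-13=36; pred: 14+9-5=18
Step 5: prey: 36+18-19=35; pred: 18+12-7=23
Step 6: prey: 35+17-24=28; pred: 23+16-9=30
Step 7: prey: 28+14-25=17; pred: 30+16-12=34
Step 8: prey: 17+8-17=8; pred: 34+11-13=32
Step 9: prey: 8+4-7=5; pred: 32+5-12=25
Step 10: prey: 5+2-3=4; pred: 25+2-10=17
Step 11: prey: 4+2-2=4; pred: 17+1-6=12
Step 12: prey: 4+2-1=5; pred: 12+0-4=8
Max prey = 36 at step 4

Answer: 36 4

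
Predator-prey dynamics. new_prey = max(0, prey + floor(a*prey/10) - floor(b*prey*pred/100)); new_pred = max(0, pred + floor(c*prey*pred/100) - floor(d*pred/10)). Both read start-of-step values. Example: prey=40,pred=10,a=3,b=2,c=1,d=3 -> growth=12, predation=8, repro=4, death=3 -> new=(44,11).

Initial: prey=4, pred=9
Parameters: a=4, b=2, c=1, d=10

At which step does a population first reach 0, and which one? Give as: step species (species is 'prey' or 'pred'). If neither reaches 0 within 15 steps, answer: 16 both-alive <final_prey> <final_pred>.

Answer: 1 pred

Derivation:
Step 1: prey: 4+1-0=5; pred: 9+0-9=0
First extinction: pred at step 1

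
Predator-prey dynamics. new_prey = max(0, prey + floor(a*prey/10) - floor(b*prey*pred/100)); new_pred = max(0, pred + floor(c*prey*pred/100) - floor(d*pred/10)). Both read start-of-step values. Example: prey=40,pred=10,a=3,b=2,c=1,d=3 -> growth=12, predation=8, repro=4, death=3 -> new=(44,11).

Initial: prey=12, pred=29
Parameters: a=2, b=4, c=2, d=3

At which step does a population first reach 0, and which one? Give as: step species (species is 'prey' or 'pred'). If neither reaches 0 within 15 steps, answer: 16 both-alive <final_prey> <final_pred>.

Step 1: prey: 12+2-13=1; pred: 29+6-8=27
Step 2: prey: 1+0-1=0; pred: 27+0-8=19
First extinction: prey at step 2

Answer: 2 prey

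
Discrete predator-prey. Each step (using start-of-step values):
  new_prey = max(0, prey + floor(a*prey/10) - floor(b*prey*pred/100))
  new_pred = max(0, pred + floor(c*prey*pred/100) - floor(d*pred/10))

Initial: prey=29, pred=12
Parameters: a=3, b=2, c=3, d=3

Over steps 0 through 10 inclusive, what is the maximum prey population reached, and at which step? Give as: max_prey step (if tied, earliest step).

Answer: 31 1

Derivation:
Step 1: prey: 29+8-6=31; pred: 12+10-3=19
Step 2: prey: 31+9-11=29; pred: 19+17-5=31
Step 3: prey: 29+8-17=20; pred: 31+26-9=48
Step 4: prey: 20+6-19=7; pred: 48+28-14=62
Step 5: prey: 7+2-8=1; pred: 62+13-18=57
Step 6: prey: 1+0-1=0; pred: 57+1-17=41
Step 7: prey: 0+0-0=0; pred: 41+0-12=29
Step 8: prey: 0+0-0=0; pred: 29+0-8=21
Step 9: prey: 0+0-0=0; pred: 21+0-6=15
Step 10: prey: 0+0-0=0; pred: 15+0-4=11
Max prey = 31 at step 1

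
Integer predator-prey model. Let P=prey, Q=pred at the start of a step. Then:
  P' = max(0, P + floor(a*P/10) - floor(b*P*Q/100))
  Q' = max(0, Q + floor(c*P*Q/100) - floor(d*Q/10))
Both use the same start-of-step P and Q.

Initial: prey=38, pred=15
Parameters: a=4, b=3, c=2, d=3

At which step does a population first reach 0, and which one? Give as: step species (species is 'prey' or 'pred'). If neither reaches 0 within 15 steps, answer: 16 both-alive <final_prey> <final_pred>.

Step 1: prey: 38+15-17=36; pred: 15+11-4=22
Step 2: prey: 36+14-23=27; pred: 22+15-6=31
Step 3: prey: 27+10-25=12; pred: 31+16-9=38
Step 4: prey: 12+4-13=3; pred: 38+9-11=36
Step 5: prey: 3+1-3=1; pred: 36+2-10=28
Step 6: prey: 1+0-0=1; pred: 28+0-8=20
Step 7: prey: 1+0-0=1; pred: 20+0-6=14
Step 8: prey: 1+0-0=1; pred: 14+0-4=10
Step 9: prey: 1+0-0=1; pred: 10+0-3=7
Step 10: prey: 1+0-0=1; pred: 7+0-2=5
Step 11: prey: 1+0-0=1; pred: 5+0-1=4
Step 12: prey: 1+0-0=1; pred: 4+0-1=3
Step 13: prey: 1+0-0=1; pred: 3+0-0=3
Steps 14-15: state stable at prey=1, pred=3 (no change)
No extinction within 15 steps

Answer: 16 both-alive 1 3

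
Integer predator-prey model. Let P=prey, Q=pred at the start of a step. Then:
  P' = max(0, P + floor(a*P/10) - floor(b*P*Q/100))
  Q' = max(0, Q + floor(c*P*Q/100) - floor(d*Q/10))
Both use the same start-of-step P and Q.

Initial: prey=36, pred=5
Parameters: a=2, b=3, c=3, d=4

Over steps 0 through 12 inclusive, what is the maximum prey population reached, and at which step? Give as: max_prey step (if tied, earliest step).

Step 1: prey: 36+7-5=38; pred: 5+5-2=8
Step 2: prey: 38+7-9=36; pred: 8+9-3=14
Step 3: prey: 36+7-15=28; pred: 14+15-5=24
Step 4: prey: 28+5-20=13; pred: 24+20-9=35
Step 5: prey: 13+2-13=2; pred: 35+13-14=34
Step 6: prey: 2+0-2=0; pred: 34+2-13=23
Step 7: prey: 0+0-0=0; pred: 23+0-9=14
Step 8: prey: 0+0-0=0; pred: 14+0-5=9
Step 9: prey: 0+0-0=0; pred: 9+0-3=6
Step 10: prey: 0+0-0=0; pred: 6+0-2=4
Step 11: prey: 0+0-0=0; pred: 4+0-1=3
Step 12: prey: 0+0-0=0; pred: 3+0-1=2
Max prey = 38 at step 1

Answer: 38 1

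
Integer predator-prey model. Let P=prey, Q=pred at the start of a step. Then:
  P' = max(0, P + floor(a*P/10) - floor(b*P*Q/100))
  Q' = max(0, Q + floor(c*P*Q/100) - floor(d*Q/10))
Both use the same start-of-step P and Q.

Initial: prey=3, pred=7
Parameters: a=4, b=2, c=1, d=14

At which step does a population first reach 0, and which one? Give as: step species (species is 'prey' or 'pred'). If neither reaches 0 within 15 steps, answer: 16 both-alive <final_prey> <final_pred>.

Answer: 1 pred

Derivation:
Step 1: prey: 3+1-0=4; pred: 7+0-9=0
First extinction: pred at step 1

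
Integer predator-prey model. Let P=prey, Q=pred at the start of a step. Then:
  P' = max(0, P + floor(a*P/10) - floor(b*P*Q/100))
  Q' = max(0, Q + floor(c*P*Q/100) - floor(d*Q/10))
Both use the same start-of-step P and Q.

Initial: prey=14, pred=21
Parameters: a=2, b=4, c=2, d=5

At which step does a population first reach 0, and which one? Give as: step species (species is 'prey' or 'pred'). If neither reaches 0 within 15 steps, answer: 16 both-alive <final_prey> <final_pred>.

Answer: 16 both-alive 2 1

Derivation:
Step 1: prey: 14+2-11=5; pred: 21+5-10=16
Step 2: prey: 5+1-3=3; pred: 16+1-8=9
Step 3: prey: 3+0-1=2; pred: 9+0-4=5
Step 4: prey: 2+0-0=2; pred: 5+0-2=3
Step 5: prey: 2+0-0=2; pred: 3+0-1=2
Step 6: prey: 2+0-0=2; pred: 2+0-1=1
Step 7: prey: 2+0-0=2; pred: 1+0-0=1
Steps 8-15: state stable at prey=2, pred=1 (no change)
No extinction within 15 steps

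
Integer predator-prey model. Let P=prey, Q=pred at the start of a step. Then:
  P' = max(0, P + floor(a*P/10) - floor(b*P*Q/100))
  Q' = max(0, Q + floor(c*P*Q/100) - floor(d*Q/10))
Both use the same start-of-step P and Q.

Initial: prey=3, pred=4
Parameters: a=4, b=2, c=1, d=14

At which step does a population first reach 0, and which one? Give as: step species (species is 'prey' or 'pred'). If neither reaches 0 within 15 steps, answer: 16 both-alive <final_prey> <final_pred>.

Step 1: prey: 3+1-0=4; pred: 4+0-5=0
First extinction: pred at step 1

Answer: 1 pred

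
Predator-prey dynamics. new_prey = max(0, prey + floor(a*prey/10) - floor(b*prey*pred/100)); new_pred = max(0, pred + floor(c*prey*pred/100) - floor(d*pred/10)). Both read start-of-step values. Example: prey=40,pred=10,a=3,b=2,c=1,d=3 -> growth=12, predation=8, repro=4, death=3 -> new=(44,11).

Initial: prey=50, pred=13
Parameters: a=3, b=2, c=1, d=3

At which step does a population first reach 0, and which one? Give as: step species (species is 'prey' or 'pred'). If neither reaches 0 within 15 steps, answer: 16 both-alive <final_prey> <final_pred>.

Answer: 16 both-alive 17 5

Derivation:
Step 1: prey: 50+15-13=52; pred: 13+6-3=16
Step 2: prey: 52+15-16=51; pred: 16+8-4=20
Step 3: prey: 51+15-20=46; pred: 20+10-6=24
Step 4: prey: 46+13-22=37; pred: 24+11-7=28
Step 5: prey: 37+11-20=28; pred: 28+10-8=30
Step 6: prey: 28+8-16=20; pred: 30+8-9=29
Step 7: prey: 20+6-11=15; pred: 29+5-8=26
Step 8: prey: 15+4-7=12; pred: 26+3-7=22
Step 9: prey: 12+3-5=10; pred: 22+2-6=18
Step 10: prey: 10+3-3=10; pred: 18+1-5=14
Step 11: prey: 10+3-2=11; pred: 14+1-4=11
Step 12: prey: 11+3-2=12; pred: 11+1-3=9
Step 13: prey: 12+3-2=13; pred: 9+1-2=8
Step 14: prey: 13+3-2=14; pred: 8+1-2=7
Step 15: prey: 14+4-1=17; pred: 7+0-2=5
No extinction within 15 steps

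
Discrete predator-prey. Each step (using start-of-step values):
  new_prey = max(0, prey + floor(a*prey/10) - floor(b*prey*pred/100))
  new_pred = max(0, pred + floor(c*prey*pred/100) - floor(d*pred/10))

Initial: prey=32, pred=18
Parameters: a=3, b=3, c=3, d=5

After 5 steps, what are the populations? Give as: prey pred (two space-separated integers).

Step 1: prey: 32+9-17=24; pred: 18+17-9=26
Step 2: prey: 24+7-18=13; pred: 26+18-13=31
Step 3: prey: 13+3-12=4; pred: 31+12-15=28
Step 4: prey: 4+1-3=2; pred: 28+3-14=17
Step 5: prey: 2+0-1=1; pred: 17+1-8=10

Answer: 1 10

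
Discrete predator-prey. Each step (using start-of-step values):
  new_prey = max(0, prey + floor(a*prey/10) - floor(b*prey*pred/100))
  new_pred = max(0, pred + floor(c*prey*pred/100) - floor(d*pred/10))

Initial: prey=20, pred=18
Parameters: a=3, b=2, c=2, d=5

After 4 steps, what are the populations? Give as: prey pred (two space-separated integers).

Step 1: prey: 20+6-7=19; pred: 18+7-9=16
Step 2: prey: 19+5-6=18; pred: 16+6-8=14
Step 3: prey: 18+5-5=18; pred: 14+5-7=12
Step 4: prey: 18+5-4=19; pred: 12+4-6=10

Answer: 19 10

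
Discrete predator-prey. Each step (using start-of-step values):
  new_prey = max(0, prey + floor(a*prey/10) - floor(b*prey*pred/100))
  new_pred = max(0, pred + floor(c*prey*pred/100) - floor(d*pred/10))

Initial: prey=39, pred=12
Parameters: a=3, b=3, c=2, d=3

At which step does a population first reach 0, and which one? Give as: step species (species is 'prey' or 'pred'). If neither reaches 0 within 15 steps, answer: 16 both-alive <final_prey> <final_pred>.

Answer: 16 both-alive 1 3

Derivation:
Step 1: prey: 39+11-14=36; pred: 12+9-3=18
Step 2: prey: 36+10-19=27; pred: 18+12-5=25
Step 3: prey: 27+8-20=15; pred: 25+13-7=31
Step 4: prey: 15+4-13=6; pred: 31+9-9=31
Step 5: prey: 6+1-5=2; pred: 31+3-9=25
Step 6: prey: 2+0-1=1; pred: 25+1-7=19
Step 7: prey: 1+0-0=1; pred: 19+0-5=14
Step 8: prey: 1+0-0=1; pred: 14+0-4=10
Step 9: prey: 1+0-0=1; pred: 10+0-3=7
Step 10: prey: 1+0-0=1; pred: 7+0-2=5
Step 11: prey: 1+0-0=1; pred: 5+0-1=4
Step 12: prey: 1+0-0=1; pred: 4+0-1=3
Step 13: prey: 1+0-0=1; pred: 3+0-0=3
Steps 14-15: state stable at prey=1, pred=3 (no change)
No extinction within 15 steps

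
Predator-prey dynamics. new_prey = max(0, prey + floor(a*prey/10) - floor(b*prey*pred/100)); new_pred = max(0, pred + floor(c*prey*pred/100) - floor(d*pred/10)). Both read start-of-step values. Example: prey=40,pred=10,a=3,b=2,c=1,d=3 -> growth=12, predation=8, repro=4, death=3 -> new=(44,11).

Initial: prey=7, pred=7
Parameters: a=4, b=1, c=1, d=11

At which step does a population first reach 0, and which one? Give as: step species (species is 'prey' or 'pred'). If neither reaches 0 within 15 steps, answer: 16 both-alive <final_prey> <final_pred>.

Step 1: prey: 7+2-0=9; pred: 7+0-7=0
First extinction: pred at step 1

Answer: 1 pred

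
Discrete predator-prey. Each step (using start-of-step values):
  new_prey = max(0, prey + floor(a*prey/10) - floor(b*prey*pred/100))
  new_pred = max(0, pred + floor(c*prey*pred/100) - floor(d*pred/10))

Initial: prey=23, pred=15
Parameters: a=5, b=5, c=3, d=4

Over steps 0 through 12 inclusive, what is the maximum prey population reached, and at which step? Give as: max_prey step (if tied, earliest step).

Answer: 26 12

Derivation:
Step 1: prey: 23+11-17=17; pred: 15+10-6=19
Step 2: prey: 17+8-16=9; pred: 19+9-7=21
Step 3: prey: 9+4-9=4; pred: 21+5-8=18
Step 4: prey: 4+2-3=3; pred: 18+2-7=13
Step 5: prey: 3+1-1=3; pred: 13+1-5=9
Step 6: prey: 3+1-1=3; pred: 9+0-3=6
Step 7: prey: 3+1-0=4; pred: 6+0-2=4
Step 8: prey: 4+2-0=6; pred: 4+0-1=3
Step 9: prey: 6+3-0=9; pred: 3+0-1=2
Step 10: prey: 9+4-0=13; pred: 2+0-0=2
Step 11: prey: 13+6-1=18; pred: 2+0-0=2
Step 12: prey: 18+9-1=26; pred: 2+1-0=3
Max prey = 26 at step 12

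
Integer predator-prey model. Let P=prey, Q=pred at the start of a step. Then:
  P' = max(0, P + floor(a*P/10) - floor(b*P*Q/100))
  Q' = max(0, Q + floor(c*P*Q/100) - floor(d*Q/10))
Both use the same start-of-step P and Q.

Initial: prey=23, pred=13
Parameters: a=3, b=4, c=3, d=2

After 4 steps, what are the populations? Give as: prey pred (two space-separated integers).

Step 1: prey: 23+6-11=18; pred: 13+8-2=19
Step 2: prey: 18+5-13=10; pred: 19+10-3=26
Step 3: prey: 10+3-10=3; pred: 26+7-5=28
Step 4: prey: 3+0-3=0; pred: 28+2-5=25

Answer: 0 25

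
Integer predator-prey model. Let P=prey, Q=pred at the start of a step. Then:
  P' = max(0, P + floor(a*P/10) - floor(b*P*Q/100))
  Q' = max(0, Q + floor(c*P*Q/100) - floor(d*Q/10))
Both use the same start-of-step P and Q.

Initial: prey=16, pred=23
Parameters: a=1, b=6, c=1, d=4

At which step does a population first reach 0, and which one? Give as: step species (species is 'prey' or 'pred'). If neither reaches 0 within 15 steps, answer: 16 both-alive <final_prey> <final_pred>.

Answer: 1 prey

Derivation:
Step 1: prey: 16+1-22=0; pred: 23+3-9=17
First extinction: prey at step 1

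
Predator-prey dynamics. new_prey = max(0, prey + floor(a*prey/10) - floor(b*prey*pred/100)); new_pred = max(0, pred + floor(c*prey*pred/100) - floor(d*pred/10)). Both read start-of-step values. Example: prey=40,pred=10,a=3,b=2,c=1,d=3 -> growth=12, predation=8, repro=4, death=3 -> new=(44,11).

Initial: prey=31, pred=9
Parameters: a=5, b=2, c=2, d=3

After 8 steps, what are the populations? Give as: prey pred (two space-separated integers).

Step 1: prey: 31+15-5=41; pred: 9+5-2=12
Step 2: prey: 41+20-9=52; pred: 12+9-3=18
Step 3: prey: 52+26-18=60; pred: 18+18-5=31
Step 4: prey: 60+30-37=53; pred: 31+37-9=59
Step 5: prey: 53+26-62=17; pred: 59+62-17=104
Step 6: prey: 17+8-35=0; pred: 104+35-31=108
Step 7: prey: 0+0-0=0; pred: 108+0-32=76
Step 8: prey: 0+0-0=0; pred: 76+0-22=54

Answer: 0 54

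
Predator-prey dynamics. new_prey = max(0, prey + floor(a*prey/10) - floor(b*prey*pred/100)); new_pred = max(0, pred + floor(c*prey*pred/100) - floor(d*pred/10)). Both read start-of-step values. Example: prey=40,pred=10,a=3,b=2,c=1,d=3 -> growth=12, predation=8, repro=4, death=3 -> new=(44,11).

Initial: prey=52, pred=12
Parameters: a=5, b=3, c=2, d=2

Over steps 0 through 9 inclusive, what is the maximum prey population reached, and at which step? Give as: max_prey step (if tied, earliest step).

Answer: 60 1

Derivation:
Step 1: prey: 52+26-18=60; pred: 12+12-2=22
Step 2: prey: 60+30-39=51; pred: 22+26-4=44
Step 3: prey: 51+25-67=9; pred: 44+44-8=80
Step 4: prey: 9+4-21=0; pred: 80+14-16=78
Step 5: prey: 0+0-0=0; pred: 78+0-15=63
Step 6: prey: 0+0-0=0; pred: 63+0-12=51
Step 7: prey: 0+0-0=0; pred: 51+0-10=41
Step 8: prey: 0+0-0=0; pred: 41+0-8=33
Step 9: prey: 0+0-0=0; pred: 33+0-6=27
Max prey = 60 at step 1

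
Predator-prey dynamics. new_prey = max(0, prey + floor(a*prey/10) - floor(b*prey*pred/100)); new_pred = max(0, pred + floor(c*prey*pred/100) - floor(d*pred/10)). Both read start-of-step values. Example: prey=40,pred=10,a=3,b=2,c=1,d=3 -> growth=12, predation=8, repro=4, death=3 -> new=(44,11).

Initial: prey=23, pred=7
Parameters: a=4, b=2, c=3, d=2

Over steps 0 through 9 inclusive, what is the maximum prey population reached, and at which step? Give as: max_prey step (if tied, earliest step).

Answer: 38 3

Derivation:
Step 1: prey: 23+9-3=29; pred: 7+4-1=10
Step 2: prey: 29+11-5=35; pred: 10+8-2=16
Step 3: prey: 35+14-11=38; pred: 16+16-3=29
Step 4: prey: 38+15-22=31; pred: 29+33-5=57
Step 5: prey: 31+12-35=8; pred: 57+53-11=99
Step 6: prey: 8+3-15=0; pred: 99+23-19=103
Step 7: prey: 0+0-0=0; pred: 103+0-20=83
Step 8: prey: 0+0-0=0; pred: 83+0-16=67
Step 9: prey: 0+0-0=0; pred: 67+0-13=54
Max prey = 38 at step 3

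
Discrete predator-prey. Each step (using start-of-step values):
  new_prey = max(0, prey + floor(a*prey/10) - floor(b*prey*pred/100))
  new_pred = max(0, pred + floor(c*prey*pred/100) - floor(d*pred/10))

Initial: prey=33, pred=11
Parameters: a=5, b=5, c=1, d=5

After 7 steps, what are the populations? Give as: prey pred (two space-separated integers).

Step 1: prey: 33+16-18=31; pred: 11+3-5=9
Step 2: prey: 31+15-13=33; pred: 9+2-4=7
Step 3: prey: 33+16-11=38; pred: 7+2-3=6
Step 4: prey: 38+19-11=46; pred: 6+2-3=5
Step 5: prey: 46+23-11=58; pred: 5+2-2=5
Step 6: prey: 58+29-14=73; pred: 5+2-2=5
Step 7: prey: 73+36-18=91; pred: 5+3-2=6

Answer: 91 6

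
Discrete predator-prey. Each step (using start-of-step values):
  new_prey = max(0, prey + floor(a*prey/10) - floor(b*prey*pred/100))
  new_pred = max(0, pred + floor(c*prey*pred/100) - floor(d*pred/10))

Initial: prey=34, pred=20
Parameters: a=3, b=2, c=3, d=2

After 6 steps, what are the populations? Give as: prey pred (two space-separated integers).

Answer: 0 45

Derivation:
Step 1: prey: 34+10-13=31; pred: 20+20-4=36
Step 2: prey: 31+9-22=18; pred: 36+33-7=62
Step 3: prey: 18+5-22=1; pred: 62+33-12=83
Step 4: prey: 1+0-1=0; pred: 83+2-16=69
Step 5: prey: 0+0-0=0; pred: 69+0-13=56
Step 6: prey: 0+0-0=0; pred: 56+0-11=45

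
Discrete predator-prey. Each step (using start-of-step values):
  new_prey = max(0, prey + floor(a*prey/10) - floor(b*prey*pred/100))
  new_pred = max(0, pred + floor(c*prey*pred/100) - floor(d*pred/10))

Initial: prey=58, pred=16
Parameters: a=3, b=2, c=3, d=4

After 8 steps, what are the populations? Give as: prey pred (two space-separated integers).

Step 1: prey: 58+17-18=57; pred: 16+27-6=37
Step 2: prey: 57+17-42=32; pred: 37+63-14=86
Step 3: prey: 32+9-55=0; pred: 86+82-34=134
Step 4: prey: 0+0-0=0; pred: 134+0-53=81
Step 5: prey: 0+0-0=0; pred: 81+0-32=49
Step 6: prey: 0+0-0=0; pred: 49+0-19=30
Step 7: prey: 0+0-0=0; pred: 30+0-12=18
Step 8: prey: 0+0-0=0; pred: 18+0-7=11

Answer: 0 11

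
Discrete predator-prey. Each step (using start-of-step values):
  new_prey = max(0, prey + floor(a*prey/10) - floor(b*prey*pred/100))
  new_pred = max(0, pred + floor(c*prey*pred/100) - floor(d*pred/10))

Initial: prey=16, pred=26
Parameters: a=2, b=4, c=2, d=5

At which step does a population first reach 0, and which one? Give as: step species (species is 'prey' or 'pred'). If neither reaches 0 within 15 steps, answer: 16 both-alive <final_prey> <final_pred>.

Step 1: prey: 16+3-16=3; pred: 26+8-13=21
Step 2: prey: 3+0-2=1; pred: 21+1-10=12
Step 3: prey: 1+0-0=1; pred: 12+0-6=6
Step 4: prey: 1+0-0=1; pred: 6+0-3=3
Step 5: prey: 1+0-0=1; pred: 3+0-1=2
Step 6: prey: 1+0-0=1; pred: 2+0-1=1
Step 7: prey: 1+0-0=1; pred: 1+0-0=1
Steps 8-15: state stable at prey=1, pred=1 (no change)
No extinction within 15 steps

Answer: 16 both-alive 1 1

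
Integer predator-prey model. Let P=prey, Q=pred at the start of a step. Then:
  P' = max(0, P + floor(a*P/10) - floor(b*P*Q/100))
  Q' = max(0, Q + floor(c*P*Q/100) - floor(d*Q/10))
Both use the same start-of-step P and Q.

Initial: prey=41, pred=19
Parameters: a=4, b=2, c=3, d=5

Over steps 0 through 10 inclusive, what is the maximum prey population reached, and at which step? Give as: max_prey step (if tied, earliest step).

Step 1: prey: 41+16-15=42; pred: 19+23-9=33
Step 2: prey: 42+16-27=31; pred: 33+41-16=58
Step 3: prey: 31+12-35=8; pred: 58+53-29=82
Step 4: prey: 8+3-13=0; pred: 82+19-41=60
Step 5: prey: 0+0-0=0; pred: 60+0-30=30
Step 6: prey: 0+0-0=0; pred: 30+0-15=15
Step 7: prey: 0+0-0=0; pred: 15+0-7=8
Step 8: prey: 0+0-0=0; pred: 8+0-4=4
Step 9: prey: 0+0-0=0; pred: 4+0-2=2
Step 10: prey: 0+0-0=0; pred: 2+0-1=1
Max prey = 42 at step 1

Answer: 42 1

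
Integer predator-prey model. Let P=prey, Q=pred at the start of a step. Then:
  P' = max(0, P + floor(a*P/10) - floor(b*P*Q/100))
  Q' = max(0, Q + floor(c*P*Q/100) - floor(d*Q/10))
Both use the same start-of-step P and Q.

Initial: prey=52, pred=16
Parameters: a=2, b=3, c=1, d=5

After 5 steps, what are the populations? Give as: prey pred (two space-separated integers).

Step 1: prey: 52+10-24=38; pred: 16+8-8=16
Step 2: prey: 38+7-18=27; pred: 16+6-8=14
Step 3: prey: 27+5-11=21; pred: 14+3-7=10
Step 4: prey: 21+4-6=19; pred: 10+2-5=7
Step 5: prey: 19+3-3=19; pred: 7+1-3=5

Answer: 19 5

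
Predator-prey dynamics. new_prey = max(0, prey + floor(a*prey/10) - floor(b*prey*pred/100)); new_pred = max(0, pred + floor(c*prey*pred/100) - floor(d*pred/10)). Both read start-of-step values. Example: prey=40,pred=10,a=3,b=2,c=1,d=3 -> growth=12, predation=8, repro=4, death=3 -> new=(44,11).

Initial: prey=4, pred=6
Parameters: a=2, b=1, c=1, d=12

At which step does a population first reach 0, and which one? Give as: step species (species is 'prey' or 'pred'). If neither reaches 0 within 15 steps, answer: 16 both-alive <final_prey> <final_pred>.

Step 1: prey: 4+0-0=4; pred: 6+0-7=0
First extinction: pred at step 1

Answer: 1 pred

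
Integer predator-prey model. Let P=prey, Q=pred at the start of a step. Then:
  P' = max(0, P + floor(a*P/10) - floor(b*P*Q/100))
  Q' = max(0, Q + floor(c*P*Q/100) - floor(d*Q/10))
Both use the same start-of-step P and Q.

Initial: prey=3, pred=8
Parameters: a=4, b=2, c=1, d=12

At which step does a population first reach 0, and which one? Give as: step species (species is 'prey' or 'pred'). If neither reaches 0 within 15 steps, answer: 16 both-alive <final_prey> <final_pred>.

Answer: 1 pred

Derivation:
Step 1: prey: 3+1-0=4; pred: 8+0-9=0
First extinction: pred at step 1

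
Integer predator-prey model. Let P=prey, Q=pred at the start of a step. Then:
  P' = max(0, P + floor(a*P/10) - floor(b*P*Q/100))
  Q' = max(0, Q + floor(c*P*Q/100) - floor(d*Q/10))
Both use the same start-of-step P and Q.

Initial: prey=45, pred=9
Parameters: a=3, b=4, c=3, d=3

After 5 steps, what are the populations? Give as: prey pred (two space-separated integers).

Step 1: prey: 45+13-16=42; pred: 9+12-2=19
Step 2: prey: 42+12-31=23; pred: 19+23-5=37
Step 3: prey: 23+6-34=0; pred: 37+25-11=51
Step 4: prey: 0+0-0=0; pred: 51+0-15=36
Step 5: prey: 0+0-0=0; pred: 36+0-10=26

Answer: 0 26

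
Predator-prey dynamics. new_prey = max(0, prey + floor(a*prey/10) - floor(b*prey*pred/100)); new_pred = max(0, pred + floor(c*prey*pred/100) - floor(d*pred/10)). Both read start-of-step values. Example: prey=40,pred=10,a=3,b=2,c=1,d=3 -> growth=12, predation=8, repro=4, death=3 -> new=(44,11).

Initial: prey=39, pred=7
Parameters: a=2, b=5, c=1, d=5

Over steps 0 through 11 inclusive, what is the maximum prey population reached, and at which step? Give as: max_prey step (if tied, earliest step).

Answer: 82 11

Derivation:
Step 1: prey: 39+7-13=33; pred: 7+2-3=6
Step 2: prey: 33+6-9=30; pred: 6+1-3=4
Step 3: prey: 30+6-6=30; pred: 4+1-2=3
Step 4: prey: 30+6-4=32; pred: 3+0-1=2
Step 5: prey: 32+6-3=35; pred: 2+0-1=1
Step 6: prey: 35+7-1=41; pred: 1+0-0=1
Step 7: prey: 41+8-2=47; pred: 1+0-0=1
Step 8: prey: 47+9-2=54; pred: 1+0-0=1
Step 9: prey: 54+10-2=62; pred: 1+0-0=1
Step 10: prey: 62+12-3=71; pred: 1+0-0=1
Step 11: prey: 71+14-3=82; pred: 1+0-0=1
Max prey = 82 at step 11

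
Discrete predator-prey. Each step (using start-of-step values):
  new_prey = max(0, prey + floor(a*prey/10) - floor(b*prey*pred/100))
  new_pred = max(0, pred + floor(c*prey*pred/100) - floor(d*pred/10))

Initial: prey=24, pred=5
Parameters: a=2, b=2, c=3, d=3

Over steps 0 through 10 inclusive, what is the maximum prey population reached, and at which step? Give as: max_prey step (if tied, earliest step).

Step 1: prey: 24+4-2=26; pred: 5+3-1=7
Step 2: prey: 26+5-3=28; pred: 7+5-2=10
Step 3: prey: 28+5-5=28; pred: 10+8-3=15
Step 4: prey: 28+5-8=25; pred: 15+12-4=23
Step 5: prey: 25+5-11=19; pred: 23+17-6=34
Step 6: prey: 19+3-12=10; pred: 34+19-10=43
Step 7: prey: 10+2-8=4; pred: 43+12-12=43
Step 8: prey: 4+0-3=1; pred: 43+5-12=36
Step 9: prey: 1+0-0=1; pred: 36+1-10=27
Step 10: prey: 1+0-0=1; pred: 27+0-8=19
Max prey = 28 at step 2

Answer: 28 2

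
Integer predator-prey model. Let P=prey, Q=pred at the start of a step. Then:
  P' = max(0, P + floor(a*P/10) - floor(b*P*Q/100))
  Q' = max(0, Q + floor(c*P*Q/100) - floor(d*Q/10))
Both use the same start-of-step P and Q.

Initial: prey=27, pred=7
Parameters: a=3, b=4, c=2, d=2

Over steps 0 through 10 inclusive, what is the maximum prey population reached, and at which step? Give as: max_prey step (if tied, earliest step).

Step 1: prey: 27+8-7=28; pred: 7+3-1=9
Step 2: prey: 28+8-10=26; pred: 9+5-1=13
Step 3: prey: 26+7-13=20; pred: 13+6-2=17
Step 4: prey: 20+6-13=13; pred: 17+6-3=20
Step 5: prey: 13+3-10=6; pred: 20+5-4=21
Step 6: prey: 6+1-5=2; pred: 21+2-4=19
Step 7: prey: 2+0-1=1; pred: 19+0-3=16
Step 8: prey: 1+0-0=1; pred: 16+0-3=13
Step 9: prey: 1+0-0=1; pred: 13+0-2=11
Step 10: prey: 1+0-0=1; pred: 11+0-2=9
Max prey = 28 at step 1

Answer: 28 1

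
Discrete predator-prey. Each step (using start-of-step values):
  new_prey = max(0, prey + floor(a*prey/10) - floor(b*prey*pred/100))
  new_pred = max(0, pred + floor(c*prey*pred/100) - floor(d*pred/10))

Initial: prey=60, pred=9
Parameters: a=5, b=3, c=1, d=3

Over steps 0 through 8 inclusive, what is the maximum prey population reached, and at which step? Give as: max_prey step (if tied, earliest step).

Answer: 85 2

Derivation:
Step 1: prey: 60+30-16=74; pred: 9+5-2=12
Step 2: prey: 74+37-26=85; pred: 12+8-3=17
Step 3: prey: 85+42-43=84; pred: 17+14-5=26
Step 4: prey: 84+42-65=61; pred: 26+21-7=40
Step 5: prey: 61+30-73=18; pred: 40+24-12=52
Step 6: prey: 18+9-28=0; pred: 52+9-15=46
Step 7: prey: 0+0-0=0; pred: 46+0-13=33
Step 8: prey: 0+0-0=0; pred: 33+0-9=24
Max prey = 85 at step 2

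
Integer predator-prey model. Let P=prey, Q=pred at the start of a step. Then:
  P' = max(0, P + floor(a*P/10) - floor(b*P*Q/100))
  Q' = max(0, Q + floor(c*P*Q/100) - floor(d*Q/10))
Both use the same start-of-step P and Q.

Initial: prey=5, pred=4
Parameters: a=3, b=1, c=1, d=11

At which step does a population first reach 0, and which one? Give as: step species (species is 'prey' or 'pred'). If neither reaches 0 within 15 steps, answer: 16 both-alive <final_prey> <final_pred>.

Step 1: prey: 5+1-0=6; pred: 4+0-4=0
First extinction: pred at step 1

Answer: 1 pred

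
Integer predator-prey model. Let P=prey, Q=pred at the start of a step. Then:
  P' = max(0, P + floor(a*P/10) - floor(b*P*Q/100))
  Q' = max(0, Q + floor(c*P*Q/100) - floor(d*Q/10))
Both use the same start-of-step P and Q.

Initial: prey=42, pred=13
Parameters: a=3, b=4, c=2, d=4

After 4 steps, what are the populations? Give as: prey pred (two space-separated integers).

Answer: 3 17

Derivation:
Step 1: prey: 42+12-21=33; pred: 13+10-5=18
Step 2: prey: 33+9-23=19; pred: 18+11-7=22
Step 3: prey: 19+5-16=8; pred: 22+8-8=22
Step 4: prey: 8+2-7=3; pred: 22+3-8=17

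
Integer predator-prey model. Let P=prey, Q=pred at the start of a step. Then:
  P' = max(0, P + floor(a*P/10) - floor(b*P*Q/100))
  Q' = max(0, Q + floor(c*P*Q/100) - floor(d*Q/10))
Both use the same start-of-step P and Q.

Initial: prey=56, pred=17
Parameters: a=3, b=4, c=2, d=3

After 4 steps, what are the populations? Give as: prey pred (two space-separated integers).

Answer: 0 23

Derivation:
Step 1: prey: 56+16-38=34; pred: 17+19-5=31
Step 2: prey: 34+10-42=2; pred: 31+21-9=43
Step 3: prey: 2+0-3=0; pred: 43+1-12=32
Step 4: prey: 0+0-0=0; pred: 32+0-9=23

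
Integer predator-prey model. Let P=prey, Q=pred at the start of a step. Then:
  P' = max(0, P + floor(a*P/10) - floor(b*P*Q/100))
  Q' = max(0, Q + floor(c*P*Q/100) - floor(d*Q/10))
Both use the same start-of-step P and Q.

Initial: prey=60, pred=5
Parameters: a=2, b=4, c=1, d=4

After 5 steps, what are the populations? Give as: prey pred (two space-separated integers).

Step 1: prey: 60+12-12=60; pred: 5+3-2=6
Step 2: prey: 60+12-14=58; pred: 6+3-2=7
Step 3: prey: 58+11-16=53; pred: 7+4-2=9
Step 4: prey: 53+10-19=44; pred: 9+4-3=10
Step 5: prey: 44+8-17=35; pred: 10+4-4=10

Answer: 35 10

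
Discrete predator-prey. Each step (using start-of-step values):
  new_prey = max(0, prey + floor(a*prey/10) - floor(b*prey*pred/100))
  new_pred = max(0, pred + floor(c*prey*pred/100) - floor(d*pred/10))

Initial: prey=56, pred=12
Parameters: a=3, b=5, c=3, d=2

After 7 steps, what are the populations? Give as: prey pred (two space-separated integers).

Answer: 0 21

Derivation:
Step 1: prey: 56+16-33=39; pred: 12+20-2=30
Step 2: prey: 39+11-58=0; pred: 30+35-6=59
Step 3: prey: 0+0-0=0; pred: 59+0-11=48
Step 4: prey: 0+0-0=0; pred: 48+0-9=39
Step 5: prey: 0+0-0=0; pred: 39+0-7=32
Step 6: prey: 0+0-0=0; pred: 32+0-6=26
Step 7: prey: 0+0-0=0; pred: 26+0-5=21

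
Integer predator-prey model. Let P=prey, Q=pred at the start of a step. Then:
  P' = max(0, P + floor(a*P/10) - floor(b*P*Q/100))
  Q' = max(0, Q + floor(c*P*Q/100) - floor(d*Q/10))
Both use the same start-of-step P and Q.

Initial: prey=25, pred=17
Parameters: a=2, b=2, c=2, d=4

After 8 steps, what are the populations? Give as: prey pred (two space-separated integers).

Step 1: prey: 25+5-8=22; pred: 17+8-6=19
Step 2: prey: 22+4-8=18; pred: 19+8-7=20
Step 3: prey: 18+3-7=14; pred: 20+7-8=19
Step 4: prey: 14+2-5=11; pred: 19+5-7=17
Step 5: prey: 11+2-3=10; pred: 17+3-6=14
Step 6: prey: 10+2-2=10; pred: 14+2-5=11
Step 7: prey: 10+2-2=10; pred: 11+2-4=9
Step 8: prey: 10+2-1=11; pred: 9+1-3=7

Answer: 11 7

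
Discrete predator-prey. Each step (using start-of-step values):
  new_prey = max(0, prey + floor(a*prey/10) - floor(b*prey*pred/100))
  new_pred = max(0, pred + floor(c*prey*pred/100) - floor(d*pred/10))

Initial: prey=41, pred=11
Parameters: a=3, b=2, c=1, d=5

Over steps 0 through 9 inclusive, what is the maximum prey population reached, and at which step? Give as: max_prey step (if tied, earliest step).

Step 1: prey: 41+12-9=44; pred: 11+4-5=10
Step 2: prey: 44+13-8=49; pred: 10+4-5=9
Step 3: prey: 49+14-8=55; pred: 9+4-4=9
Step 4: prey: 55+16-9=62; pred: 9+4-4=9
Step 5: prey: 62+18-11=69; pred: 9+5-4=10
Step 6: prey: 69+20-13=76; pred: 10+6-5=11
Step 7: prey: 76+22-16=82; pred: 11+8-5=14
Step 8: prey: 82+24-22=84; pred: 14+11-7=18
Step 9: prey: 84+25-30=79; pred: 18+15-9=24
Max prey = 84 at step 8

Answer: 84 8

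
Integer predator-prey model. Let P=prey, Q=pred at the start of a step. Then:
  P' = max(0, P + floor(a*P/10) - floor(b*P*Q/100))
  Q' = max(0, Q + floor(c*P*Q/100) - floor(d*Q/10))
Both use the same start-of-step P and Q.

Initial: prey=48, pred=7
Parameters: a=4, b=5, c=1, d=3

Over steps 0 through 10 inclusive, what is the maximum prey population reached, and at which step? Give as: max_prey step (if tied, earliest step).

Answer: 51 1

Derivation:
Step 1: prey: 48+19-16=51; pred: 7+3-2=8
Step 2: prey: 51+20-20=51; pred: 8+4-2=10
Step 3: prey: 51+20-25=46; pred: 10+5-3=12
Step 4: prey: 46+18-27=37; pred: 12+5-3=14
Step 5: prey: 37+14-25=26; pred: 14+5-4=15
Step 6: prey: 26+10-19=17; pred: 15+3-4=14
Step 7: prey: 17+6-11=12; pred: 14+2-4=12
Step 8: prey: 12+4-7=9; pred: 12+1-3=10
Step 9: prey: 9+3-4=8; pred: 10+0-3=7
Step 10: prey: 8+3-2=9; pred: 7+0-2=5
Max prey = 51 at step 1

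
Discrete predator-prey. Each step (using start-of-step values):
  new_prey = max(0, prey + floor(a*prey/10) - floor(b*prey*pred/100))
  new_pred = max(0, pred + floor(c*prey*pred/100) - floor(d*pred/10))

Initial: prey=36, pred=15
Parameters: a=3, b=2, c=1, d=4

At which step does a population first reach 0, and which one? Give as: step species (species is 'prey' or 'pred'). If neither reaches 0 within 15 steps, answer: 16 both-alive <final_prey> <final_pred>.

Step 1: prey: 36+10-10=36; pred: 15+5-6=14
Step 2: prey: 36+10-10=36; pred: 14+5-5=14
Steps 3-15: state stable at prey=36, pred=14 (no change)
No extinction within 15 steps

Answer: 16 both-alive 36 14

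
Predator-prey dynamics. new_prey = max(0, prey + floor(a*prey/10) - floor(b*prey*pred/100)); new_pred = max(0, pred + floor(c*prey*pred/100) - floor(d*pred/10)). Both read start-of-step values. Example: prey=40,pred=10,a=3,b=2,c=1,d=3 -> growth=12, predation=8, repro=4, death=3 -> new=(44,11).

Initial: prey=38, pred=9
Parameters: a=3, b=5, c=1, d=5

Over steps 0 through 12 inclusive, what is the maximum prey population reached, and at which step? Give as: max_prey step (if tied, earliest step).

Step 1: prey: 38+11-17=32; pred: 9+3-4=8
Step 2: prey: 32+9-12=29; pred: 8+2-4=6
Step 3: prey: 29+8-8=29; pred: 6+1-3=4
Step 4: prey: 29+8-5=32; pred: 4+1-2=3
Step 5: prey: 32+9-4=37; pred: 3+0-1=2
Step 6: prey: 37+11-3=45; pred: 2+0-1=1
Step 7: prey: 45+13-2=56; pred: 1+0-0=1
Step 8: prey: 56+16-2=70; pred: 1+0-0=1
Step 9: prey: 70+21-3=88; pred: 1+0-0=1
Step 10: prey: 88+26-4=110; pred: 1+0-0=1
Step 11: prey: 110+33-5=138; pred: 1+1-0=2
Step 12: prey: 138+41-13=166; pred: 2+2-1=3
Max prey = 166 at step 12

Answer: 166 12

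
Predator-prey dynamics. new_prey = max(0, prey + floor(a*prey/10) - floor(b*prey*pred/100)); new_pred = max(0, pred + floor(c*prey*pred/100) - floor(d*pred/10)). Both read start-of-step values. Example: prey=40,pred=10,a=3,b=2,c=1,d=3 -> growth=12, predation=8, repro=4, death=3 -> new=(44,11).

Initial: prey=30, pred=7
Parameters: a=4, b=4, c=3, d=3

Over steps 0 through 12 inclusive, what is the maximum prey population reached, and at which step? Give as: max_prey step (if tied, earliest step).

Answer: 34 1

Derivation:
Step 1: prey: 30+12-8=34; pred: 7+6-2=11
Step 2: prey: 34+13-14=33; pred: 11+11-3=19
Step 3: prey: 33+13-25=21; pred: 19+18-5=32
Step 4: prey: 21+8-26=3; pred: 32+20-9=43
Step 5: prey: 3+1-5=0; pred: 43+3-12=34
Step 6: prey: 0+0-0=0; pred: 34+0-10=24
Step 7: prey: 0+0-0=0; pred: 24+0-7=17
Step 8: prey: 0+0-0=0; pred: 17+0-5=12
Step 9: prey: 0+0-0=0; pred: 12+0-3=9
Step 10: prey: 0+0-0=0; pred: 9+0-2=7
Step 11: prey: 0+0-0=0; pred: 7+0-2=5
Step 12: prey: 0+0-0=0; pred: 5+0-1=4
Max prey = 34 at step 1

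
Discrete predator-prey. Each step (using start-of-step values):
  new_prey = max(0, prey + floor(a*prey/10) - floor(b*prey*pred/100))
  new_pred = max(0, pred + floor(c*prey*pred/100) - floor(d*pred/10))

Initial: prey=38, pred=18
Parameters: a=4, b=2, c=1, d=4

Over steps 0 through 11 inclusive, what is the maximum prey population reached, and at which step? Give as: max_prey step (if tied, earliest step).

Step 1: prey: 38+15-13=40; pred: 18+6-7=17
Step 2: prey: 40+16-13=43; pred: 17+6-6=17
Step 3: prey: 43+17-14=46; pred: 17+7-6=18
Step 4: prey: 46+18-16=48; pred: 18+8-7=19
Step 5: prey: 48+19-18=49; pred: 19+9-7=21
Step 6: prey: 49+19-20=48; pred: 21+10-8=23
Step 7: prey: 48+19-22=45; pred: 23+11-9=25
Step 8: prey: 45+18-22=41; pred: 25+11-10=26
Step 9: prey: 41+16-21=36; pred: 26+10-10=26
Step 10: prey: 36+14-18=32; pred: 26+9-10=25
Step 11: prey: 32+12-16=28; pred: 25+8-10=23
Max prey = 49 at step 5

Answer: 49 5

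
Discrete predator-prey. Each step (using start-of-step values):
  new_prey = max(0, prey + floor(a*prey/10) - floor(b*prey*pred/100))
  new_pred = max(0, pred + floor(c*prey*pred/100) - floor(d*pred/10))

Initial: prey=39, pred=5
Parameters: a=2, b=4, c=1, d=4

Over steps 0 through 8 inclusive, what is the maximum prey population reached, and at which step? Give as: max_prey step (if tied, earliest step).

Step 1: prey: 39+7-7=39; pred: 5+1-2=4
Step 2: prey: 39+7-6=40; pred: 4+1-1=4
Step 3: prey: 40+8-6=42; pred: 4+1-1=4
Step 4: prey: 42+8-6=44; pred: 4+1-1=4
Step 5: prey: 44+8-7=45; pred: 4+1-1=4
Step 6: prey: 45+9-7=47; pred: 4+1-1=4
Step 7: prey: 47+9-7=49; pred: 4+1-1=4
Step 8: prey: 49+9-7=51; pred: 4+1-1=4
Max prey = 51 at step 8

Answer: 51 8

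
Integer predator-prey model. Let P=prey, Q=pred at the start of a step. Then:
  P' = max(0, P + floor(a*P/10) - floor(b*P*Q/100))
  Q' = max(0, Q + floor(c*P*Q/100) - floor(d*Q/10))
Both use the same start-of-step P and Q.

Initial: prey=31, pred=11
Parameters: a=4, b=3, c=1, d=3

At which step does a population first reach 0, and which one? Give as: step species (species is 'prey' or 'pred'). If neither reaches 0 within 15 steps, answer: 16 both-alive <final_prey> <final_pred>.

Step 1: prey: 31+12-10=33; pred: 11+3-3=11
Step 2: prey: 33+13-10=36; pred: 11+3-3=11
Step 3: prey: 36+14-11=39; pred: 11+3-3=11
Step 4: prey: 39+15-12=42; pred: 11+4-3=12
Step 5: prey: 42+16-15=43; pred: 12+5-3=14
Step 6: prey: 43+17-18=42; pred: 14+6-4=16
Step 7: prey: 42+16-20=38; pred: 16+6-4=18
Step 8: prey: 38+15-20=33; pred: 18+6-5=19
Step 9: prey: 33+13-18=28; pred: 19+6-5=20
Step 10: prey: 28+11-16=23; pred: 20+5-6=19
Step 11: prey: 23+9-13=19; pred: 19+4-5=18
Step 12: prey: 19+7-10=16; pred: 18+3-5=16
Step 13: prey: 16+6-7=15; pred: 16+2-4=14
Step 14: prey: 15+6-6=15; pred: 14+2-4=12
Step 15: prey: 15+6-5=16; pred: 12+1-3=10
No extinction within 15 steps

Answer: 16 both-alive 16 10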